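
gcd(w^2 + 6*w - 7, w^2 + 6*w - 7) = w^2 + 6*w - 7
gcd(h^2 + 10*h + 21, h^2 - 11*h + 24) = 1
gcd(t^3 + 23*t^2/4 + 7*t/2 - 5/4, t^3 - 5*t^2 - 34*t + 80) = t + 5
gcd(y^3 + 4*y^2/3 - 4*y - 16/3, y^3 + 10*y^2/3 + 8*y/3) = y^2 + 10*y/3 + 8/3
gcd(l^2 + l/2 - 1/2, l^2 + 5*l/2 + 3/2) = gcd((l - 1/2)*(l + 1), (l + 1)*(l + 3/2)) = l + 1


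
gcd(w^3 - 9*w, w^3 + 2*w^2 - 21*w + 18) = w - 3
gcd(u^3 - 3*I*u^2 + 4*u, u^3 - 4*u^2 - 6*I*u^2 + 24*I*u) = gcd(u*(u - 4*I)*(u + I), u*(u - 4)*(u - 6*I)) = u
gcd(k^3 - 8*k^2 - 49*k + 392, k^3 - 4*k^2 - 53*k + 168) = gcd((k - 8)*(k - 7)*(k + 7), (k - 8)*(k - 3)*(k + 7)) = k^2 - k - 56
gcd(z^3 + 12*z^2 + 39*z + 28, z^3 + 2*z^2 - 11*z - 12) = z^2 + 5*z + 4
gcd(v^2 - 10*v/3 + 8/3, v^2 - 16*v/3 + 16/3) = v - 4/3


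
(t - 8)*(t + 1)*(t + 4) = t^3 - 3*t^2 - 36*t - 32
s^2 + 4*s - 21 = (s - 3)*(s + 7)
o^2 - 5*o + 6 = (o - 3)*(o - 2)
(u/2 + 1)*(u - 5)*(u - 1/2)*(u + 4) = u^4/2 + u^3/4 - 45*u^2/4 - 29*u/2 + 10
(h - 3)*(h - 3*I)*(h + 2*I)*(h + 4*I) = h^4 - 3*h^3 + 3*I*h^3 + 10*h^2 - 9*I*h^2 - 30*h + 24*I*h - 72*I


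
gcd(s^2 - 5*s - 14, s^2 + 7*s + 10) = s + 2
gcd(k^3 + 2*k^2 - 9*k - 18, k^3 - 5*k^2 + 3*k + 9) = k - 3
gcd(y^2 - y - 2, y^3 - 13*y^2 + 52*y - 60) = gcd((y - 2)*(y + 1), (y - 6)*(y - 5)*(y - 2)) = y - 2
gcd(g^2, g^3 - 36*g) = g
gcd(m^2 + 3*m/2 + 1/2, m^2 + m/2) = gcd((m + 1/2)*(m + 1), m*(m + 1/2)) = m + 1/2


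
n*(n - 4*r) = n^2 - 4*n*r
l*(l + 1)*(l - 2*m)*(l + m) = l^4 - l^3*m + l^3 - 2*l^2*m^2 - l^2*m - 2*l*m^2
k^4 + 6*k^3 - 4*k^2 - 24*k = k*(k - 2)*(k + 2)*(k + 6)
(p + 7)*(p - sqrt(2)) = p^2 - sqrt(2)*p + 7*p - 7*sqrt(2)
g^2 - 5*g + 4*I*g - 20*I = (g - 5)*(g + 4*I)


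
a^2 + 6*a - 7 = (a - 1)*(a + 7)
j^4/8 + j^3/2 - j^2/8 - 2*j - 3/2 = (j/4 + 1/2)*(j/2 + 1/2)*(j - 2)*(j + 3)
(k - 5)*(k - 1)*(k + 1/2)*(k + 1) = k^4 - 9*k^3/2 - 7*k^2/2 + 9*k/2 + 5/2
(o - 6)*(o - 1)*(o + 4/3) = o^3 - 17*o^2/3 - 10*o/3 + 8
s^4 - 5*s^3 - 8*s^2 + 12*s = s*(s - 6)*(s - 1)*(s + 2)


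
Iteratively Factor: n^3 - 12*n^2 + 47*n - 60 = (n - 4)*(n^2 - 8*n + 15) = (n - 4)*(n - 3)*(n - 5)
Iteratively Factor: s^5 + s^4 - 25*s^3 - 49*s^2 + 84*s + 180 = (s + 3)*(s^4 - 2*s^3 - 19*s^2 + 8*s + 60) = (s - 2)*(s + 3)*(s^3 - 19*s - 30) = (s - 2)*(s + 3)^2*(s^2 - 3*s - 10) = (s - 5)*(s - 2)*(s + 3)^2*(s + 2)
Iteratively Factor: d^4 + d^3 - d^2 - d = (d)*(d^3 + d^2 - d - 1) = d*(d - 1)*(d^2 + 2*d + 1) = d*(d - 1)*(d + 1)*(d + 1)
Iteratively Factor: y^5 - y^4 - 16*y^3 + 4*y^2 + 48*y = (y - 2)*(y^4 + y^3 - 14*y^2 - 24*y) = y*(y - 2)*(y^3 + y^2 - 14*y - 24) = y*(y - 2)*(y + 2)*(y^2 - y - 12) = y*(y - 2)*(y + 2)*(y + 3)*(y - 4)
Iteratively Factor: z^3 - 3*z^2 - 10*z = (z + 2)*(z^2 - 5*z) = z*(z + 2)*(z - 5)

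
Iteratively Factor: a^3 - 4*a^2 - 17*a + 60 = (a - 3)*(a^2 - a - 20) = (a - 3)*(a + 4)*(a - 5)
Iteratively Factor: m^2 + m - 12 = (m - 3)*(m + 4)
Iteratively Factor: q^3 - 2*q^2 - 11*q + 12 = (q - 1)*(q^2 - q - 12) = (q - 1)*(q + 3)*(q - 4)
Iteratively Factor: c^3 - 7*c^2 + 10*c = (c - 2)*(c^2 - 5*c) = c*(c - 2)*(c - 5)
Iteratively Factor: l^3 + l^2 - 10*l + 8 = (l - 1)*(l^2 + 2*l - 8) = (l - 2)*(l - 1)*(l + 4)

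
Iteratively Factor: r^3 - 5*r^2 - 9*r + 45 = (r - 5)*(r^2 - 9) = (r - 5)*(r + 3)*(r - 3)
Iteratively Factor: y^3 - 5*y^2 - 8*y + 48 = (y + 3)*(y^2 - 8*y + 16) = (y - 4)*(y + 3)*(y - 4)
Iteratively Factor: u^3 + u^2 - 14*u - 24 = (u + 2)*(u^2 - u - 12) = (u - 4)*(u + 2)*(u + 3)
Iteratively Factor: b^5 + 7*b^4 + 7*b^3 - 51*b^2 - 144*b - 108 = (b + 2)*(b^4 + 5*b^3 - 3*b^2 - 45*b - 54) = (b + 2)^2*(b^3 + 3*b^2 - 9*b - 27) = (b - 3)*(b + 2)^2*(b^2 + 6*b + 9) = (b - 3)*(b + 2)^2*(b + 3)*(b + 3)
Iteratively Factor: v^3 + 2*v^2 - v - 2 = (v + 1)*(v^2 + v - 2) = (v - 1)*(v + 1)*(v + 2)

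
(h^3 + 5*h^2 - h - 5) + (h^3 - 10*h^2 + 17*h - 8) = 2*h^3 - 5*h^2 + 16*h - 13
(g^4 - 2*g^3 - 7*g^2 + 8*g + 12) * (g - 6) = g^5 - 8*g^4 + 5*g^3 + 50*g^2 - 36*g - 72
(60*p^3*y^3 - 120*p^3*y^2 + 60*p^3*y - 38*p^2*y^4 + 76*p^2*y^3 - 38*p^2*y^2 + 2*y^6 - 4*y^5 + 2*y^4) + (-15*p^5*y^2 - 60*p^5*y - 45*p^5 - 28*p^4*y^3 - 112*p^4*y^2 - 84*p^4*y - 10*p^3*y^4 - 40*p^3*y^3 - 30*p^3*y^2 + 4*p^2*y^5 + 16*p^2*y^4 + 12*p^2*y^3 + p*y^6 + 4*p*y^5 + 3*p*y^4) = -15*p^5*y^2 - 60*p^5*y - 45*p^5 - 28*p^4*y^3 - 112*p^4*y^2 - 84*p^4*y - 10*p^3*y^4 + 20*p^3*y^3 - 150*p^3*y^2 + 60*p^3*y + 4*p^2*y^5 - 22*p^2*y^4 + 88*p^2*y^3 - 38*p^2*y^2 + p*y^6 + 4*p*y^5 + 3*p*y^4 + 2*y^6 - 4*y^5 + 2*y^4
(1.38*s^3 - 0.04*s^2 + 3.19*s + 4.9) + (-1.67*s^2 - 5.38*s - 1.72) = 1.38*s^3 - 1.71*s^2 - 2.19*s + 3.18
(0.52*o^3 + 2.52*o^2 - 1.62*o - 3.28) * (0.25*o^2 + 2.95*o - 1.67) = 0.13*o^5 + 2.164*o^4 + 6.1606*o^3 - 9.8074*o^2 - 6.9706*o + 5.4776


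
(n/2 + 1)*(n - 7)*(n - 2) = n^3/2 - 7*n^2/2 - 2*n + 14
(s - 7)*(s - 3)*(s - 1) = s^3 - 11*s^2 + 31*s - 21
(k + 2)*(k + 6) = k^2 + 8*k + 12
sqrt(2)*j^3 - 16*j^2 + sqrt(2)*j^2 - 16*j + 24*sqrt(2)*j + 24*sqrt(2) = (j - 6*sqrt(2))*(j - 2*sqrt(2))*(sqrt(2)*j + sqrt(2))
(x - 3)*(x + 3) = x^2 - 9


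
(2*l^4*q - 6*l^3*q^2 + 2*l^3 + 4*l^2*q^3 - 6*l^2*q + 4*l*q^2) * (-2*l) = -4*l^5*q + 12*l^4*q^2 - 4*l^4 - 8*l^3*q^3 + 12*l^3*q - 8*l^2*q^2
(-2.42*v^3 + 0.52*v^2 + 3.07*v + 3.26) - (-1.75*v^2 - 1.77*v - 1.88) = -2.42*v^3 + 2.27*v^2 + 4.84*v + 5.14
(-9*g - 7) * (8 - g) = 9*g^2 - 65*g - 56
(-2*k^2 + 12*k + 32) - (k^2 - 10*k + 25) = -3*k^2 + 22*k + 7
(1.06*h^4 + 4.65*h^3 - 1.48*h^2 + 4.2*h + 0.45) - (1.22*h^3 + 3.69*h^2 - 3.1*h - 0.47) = 1.06*h^4 + 3.43*h^3 - 5.17*h^2 + 7.3*h + 0.92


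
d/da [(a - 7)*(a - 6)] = 2*a - 13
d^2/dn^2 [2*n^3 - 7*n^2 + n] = 12*n - 14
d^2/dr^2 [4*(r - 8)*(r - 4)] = 8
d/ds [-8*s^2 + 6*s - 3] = 6 - 16*s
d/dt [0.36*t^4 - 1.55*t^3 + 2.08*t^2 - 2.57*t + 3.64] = 1.44*t^3 - 4.65*t^2 + 4.16*t - 2.57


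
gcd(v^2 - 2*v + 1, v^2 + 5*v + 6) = 1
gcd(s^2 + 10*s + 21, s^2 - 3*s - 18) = s + 3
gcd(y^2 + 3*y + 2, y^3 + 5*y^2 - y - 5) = y + 1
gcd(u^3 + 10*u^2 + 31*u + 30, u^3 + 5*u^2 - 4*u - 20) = u^2 + 7*u + 10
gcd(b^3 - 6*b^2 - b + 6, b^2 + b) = b + 1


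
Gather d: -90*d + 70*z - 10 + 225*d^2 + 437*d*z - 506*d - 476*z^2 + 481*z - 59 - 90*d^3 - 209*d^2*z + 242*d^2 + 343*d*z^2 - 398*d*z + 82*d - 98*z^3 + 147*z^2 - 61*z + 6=-90*d^3 + d^2*(467 - 209*z) + d*(343*z^2 + 39*z - 514) - 98*z^3 - 329*z^2 + 490*z - 63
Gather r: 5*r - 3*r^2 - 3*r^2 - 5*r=-6*r^2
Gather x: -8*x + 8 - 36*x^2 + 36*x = -36*x^2 + 28*x + 8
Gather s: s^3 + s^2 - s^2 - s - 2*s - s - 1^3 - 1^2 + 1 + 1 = s^3 - 4*s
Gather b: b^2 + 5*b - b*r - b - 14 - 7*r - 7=b^2 + b*(4 - r) - 7*r - 21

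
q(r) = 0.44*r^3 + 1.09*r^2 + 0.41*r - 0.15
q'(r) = 1.32*r^2 + 2.18*r + 0.41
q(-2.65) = -1.77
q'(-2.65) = 3.90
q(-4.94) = -28.62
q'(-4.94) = 21.85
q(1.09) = 2.16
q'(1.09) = 4.35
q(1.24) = 2.87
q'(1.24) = 5.14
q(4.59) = 67.25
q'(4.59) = 38.23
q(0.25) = 0.03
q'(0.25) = 1.04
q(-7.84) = -148.40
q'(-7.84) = 64.45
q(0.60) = 0.58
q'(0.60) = 2.19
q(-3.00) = -3.45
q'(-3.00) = 5.75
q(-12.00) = -608.43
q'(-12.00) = 164.33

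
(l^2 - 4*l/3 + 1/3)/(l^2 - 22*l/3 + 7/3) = (l - 1)/(l - 7)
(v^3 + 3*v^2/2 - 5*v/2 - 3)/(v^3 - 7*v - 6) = (v - 3/2)/(v - 3)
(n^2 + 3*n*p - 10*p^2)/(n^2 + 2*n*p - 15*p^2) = (-n + 2*p)/(-n + 3*p)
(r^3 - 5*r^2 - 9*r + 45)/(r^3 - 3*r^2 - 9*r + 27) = (r - 5)/(r - 3)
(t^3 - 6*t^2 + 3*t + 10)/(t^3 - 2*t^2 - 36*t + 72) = (t^2 - 4*t - 5)/(t^2 - 36)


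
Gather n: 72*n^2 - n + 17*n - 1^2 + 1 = 72*n^2 + 16*n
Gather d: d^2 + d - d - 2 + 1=d^2 - 1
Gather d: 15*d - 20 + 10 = 15*d - 10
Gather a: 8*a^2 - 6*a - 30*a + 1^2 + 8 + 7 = 8*a^2 - 36*a + 16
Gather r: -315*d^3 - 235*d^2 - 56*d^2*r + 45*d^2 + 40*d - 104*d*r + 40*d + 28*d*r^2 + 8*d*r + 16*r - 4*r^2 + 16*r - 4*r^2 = -315*d^3 - 190*d^2 + 80*d + r^2*(28*d - 8) + r*(-56*d^2 - 96*d + 32)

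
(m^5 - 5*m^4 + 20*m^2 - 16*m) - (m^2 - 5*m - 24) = m^5 - 5*m^4 + 19*m^2 - 11*m + 24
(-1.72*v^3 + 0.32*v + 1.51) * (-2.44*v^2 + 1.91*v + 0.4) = 4.1968*v^5 - 3.2852*v^4 - 1.4688*v^3 - 3.0732*v^2 + 3.0121*v + 0.604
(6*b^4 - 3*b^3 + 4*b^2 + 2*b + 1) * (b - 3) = 6*b^5 - 21*b^4 + 13*b^3 - 10*b^2 - 5*b - 3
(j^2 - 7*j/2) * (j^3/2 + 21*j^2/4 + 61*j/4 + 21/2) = j^5/2 + 7*j^4/2 - 25*j^3/8 - 343*j^2/8 - 147*j/4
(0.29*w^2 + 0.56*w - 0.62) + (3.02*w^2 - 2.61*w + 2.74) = 3.31*w^2 - 2.05*w + 2.12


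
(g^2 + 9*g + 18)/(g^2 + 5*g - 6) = (g + 3)/(g - 1)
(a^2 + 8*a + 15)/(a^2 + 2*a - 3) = (a + 5)/(a - 1)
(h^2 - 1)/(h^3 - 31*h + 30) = (h + 1)/(h^2 + h - 30)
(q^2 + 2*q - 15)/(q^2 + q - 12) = (q + 5)/(q + 4)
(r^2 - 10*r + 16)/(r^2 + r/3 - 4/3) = 3*(r^2 - 10*r + 16)/(3*r^2 + r - 4)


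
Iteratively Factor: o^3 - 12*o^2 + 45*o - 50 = (o - 5)*(o^2 - 7*o + 10) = (o - 5)^2*(o - 2)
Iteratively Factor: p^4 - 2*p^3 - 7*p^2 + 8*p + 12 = (p - 3)*(p^3 + p^2 - 4*p - 4) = (p - 3)*(p + 1)*(p^2 - 4) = (p - 3)*(p - 2)*(p + 1)*(p + 2)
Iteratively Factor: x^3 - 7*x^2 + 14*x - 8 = (x - 4)*(x^2 - 3*x + 2) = (x - 4)*(x - 2)*(x - 1)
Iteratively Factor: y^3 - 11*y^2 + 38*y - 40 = (y - 2)*(y^2 - 9*y + 20) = (y - 4)*(y - 2)*(y - 5)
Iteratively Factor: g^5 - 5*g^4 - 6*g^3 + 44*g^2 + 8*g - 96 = (g - 4)*(g^4 - g^3 - 10*g^2 + 4*g + 24) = (g - 4)*(g + 2)*(g^3 - 3*g^2 - 4*g + 12) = (g - 4)*(g - 3)*(g + 2)*(g^2 - 4) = (g - 4)*(g - 3)*(g - 2)*(g + 2)*(g + 2)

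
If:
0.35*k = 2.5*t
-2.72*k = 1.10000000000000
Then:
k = -0.40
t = -0.06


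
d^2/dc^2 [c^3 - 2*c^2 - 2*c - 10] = 6*c - 4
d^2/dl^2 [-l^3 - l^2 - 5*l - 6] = -6*l - 2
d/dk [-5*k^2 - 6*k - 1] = -10*k - 6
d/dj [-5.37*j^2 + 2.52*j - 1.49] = 2.52 - 10.74*j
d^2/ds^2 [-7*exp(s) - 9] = -7*exp(s)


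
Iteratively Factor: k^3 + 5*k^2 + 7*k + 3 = (k + 3)*(k^2 + 2*k + 1) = (k + 1)*(k + 3)*(k + 1)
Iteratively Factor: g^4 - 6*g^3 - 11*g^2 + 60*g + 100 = (g - 5)*(g^3 - g^2 - 16*g - 20) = (g - 5)*(g + 2)*(g^2 - 3*g - 10) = (g - 5)^2*(g + 2)*(g + 2)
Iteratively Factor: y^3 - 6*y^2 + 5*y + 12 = (y - 3)*(y^2 - 3*y - 4) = (y - 3)*(y + 1)*(y - 4)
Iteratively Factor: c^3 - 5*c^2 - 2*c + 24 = (c + 2)*(c^2 - 7*c + 12) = (c - 4)*(c + 2)*(c - 3)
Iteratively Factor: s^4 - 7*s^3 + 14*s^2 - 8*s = (s - 2)*(s^3 - 5*s^2 + 4*s) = (s - 4)*(s - 2)*(s^2 - s) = s*(s - 4)*(s - 2)*(s - 1)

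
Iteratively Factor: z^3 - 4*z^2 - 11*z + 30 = (z - 5)*(z^2 + z - 6) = (z - 5)*(z - 2)*(z + 3)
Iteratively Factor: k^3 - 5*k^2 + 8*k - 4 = (k - 2)*(k^2 - 3*k + 2) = (k - 2)*(k - 1)*(k - 2)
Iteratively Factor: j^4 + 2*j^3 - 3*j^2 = (j - 1)*(j^3 + 3*j^2) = (j - 1)*(j + 3)*(j^2) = j*(j - 1)*(j + 3)*(j)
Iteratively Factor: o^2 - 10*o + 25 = (o - 5)*(o - 5)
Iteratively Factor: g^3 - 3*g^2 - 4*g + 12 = (g - 3)*(g^2 - 4) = (g - 3)*(g + 2)*(g - 2)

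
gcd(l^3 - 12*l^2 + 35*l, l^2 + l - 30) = l - 5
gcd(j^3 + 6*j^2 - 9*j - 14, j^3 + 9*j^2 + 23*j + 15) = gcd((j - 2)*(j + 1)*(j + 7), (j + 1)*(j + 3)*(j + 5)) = j + 1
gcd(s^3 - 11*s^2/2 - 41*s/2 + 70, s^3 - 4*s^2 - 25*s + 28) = s^2 - 3*s - 28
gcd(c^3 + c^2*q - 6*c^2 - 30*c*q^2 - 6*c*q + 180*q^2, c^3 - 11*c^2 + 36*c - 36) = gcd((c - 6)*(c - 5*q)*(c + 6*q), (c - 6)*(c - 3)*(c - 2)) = c - 6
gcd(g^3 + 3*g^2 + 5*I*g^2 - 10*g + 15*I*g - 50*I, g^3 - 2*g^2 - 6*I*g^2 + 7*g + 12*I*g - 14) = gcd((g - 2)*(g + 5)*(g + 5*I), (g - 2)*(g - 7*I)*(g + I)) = g - 2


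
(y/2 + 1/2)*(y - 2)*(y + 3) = y^3/2 + y^2 - 5*y/2 - 3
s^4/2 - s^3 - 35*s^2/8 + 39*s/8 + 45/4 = (s/2 + 1)*(s - 3)*(s - 5/2)*(s + 3/2)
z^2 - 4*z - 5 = (z - 5)*(z + 1)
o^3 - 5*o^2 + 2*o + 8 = (o - 4)*(o - 2)*(o + 1)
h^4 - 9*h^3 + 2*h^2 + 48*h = h*(h - 8)*(h - 3)*(h + 2)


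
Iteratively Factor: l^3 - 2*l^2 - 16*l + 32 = (l - 2)*(l^2 - 16) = (l - 2)*(l + 4)*(l - 4)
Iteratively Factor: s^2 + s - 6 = (s - 2)*(s + 3)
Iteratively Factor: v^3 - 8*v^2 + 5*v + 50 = (v - 5)*(v^2 - 3*v - 10) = (v - 5)^2*(v + 2)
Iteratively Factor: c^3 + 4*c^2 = (c + 4)*(c^2) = c*(c + 4)*(c)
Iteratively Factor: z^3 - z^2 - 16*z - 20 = (z - 5)*(z^2 + 4*z + 4) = (z - 5)*(z + 2)*(z + 2)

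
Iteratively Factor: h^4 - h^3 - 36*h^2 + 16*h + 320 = (h + 4)*(h^3 - 5*h^2 - 16*h + 80) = (h - 4)*(h + 4)*(h^2 - h - 20) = (h - 4)*(h + 4)^2*(h - 5)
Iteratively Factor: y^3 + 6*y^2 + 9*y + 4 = (y + 4)*(y^2 + 2*y + 1) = (y + 1)*(y + 4)*(y + 1)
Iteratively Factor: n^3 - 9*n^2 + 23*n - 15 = (n - 1)*(n^2 - 8*n + 15) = (n - 5)*(n - 1)*(n - 3)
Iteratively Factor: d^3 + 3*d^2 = (d + 3)*(d^2) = d*(d + 3)*(d)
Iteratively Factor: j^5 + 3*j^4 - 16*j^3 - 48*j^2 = (j)*(j^4 + 3*j^3 - 16*j^2 - 48*j) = j*(j + 4)*(j^3 - j^2 - 12*j) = j^2*(j + 4)*(j^2 - j - 12) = j^2*(j + 3)*(j + 4)*(j - 4)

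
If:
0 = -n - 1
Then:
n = -1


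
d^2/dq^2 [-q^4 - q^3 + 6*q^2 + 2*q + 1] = -12*q^2 - 6*q + 12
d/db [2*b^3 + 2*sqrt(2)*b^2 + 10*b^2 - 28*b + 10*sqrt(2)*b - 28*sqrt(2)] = 6*b^2 + 4*sqrt(2)*b + 20*b - 28 + 10*sqrt(2)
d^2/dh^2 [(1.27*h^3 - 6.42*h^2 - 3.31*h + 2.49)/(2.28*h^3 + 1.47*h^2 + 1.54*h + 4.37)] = (-75.2605199999999*h^6 - 129.995568*h^5 + 72.171576*h^4 + 1056.769448*h^3 + 779.22507*h^2 + 158.06202*h - 220.833374)/(11.852352*h^9 + 22.924944*h^8 + 38.797164*h^7 + 102.296331*h^6 + 114.084054*h^5 + 130.851819*h^4 + 193.631896*h^3 + 115.309005*h^2 + 88.227678*h + 83.453453)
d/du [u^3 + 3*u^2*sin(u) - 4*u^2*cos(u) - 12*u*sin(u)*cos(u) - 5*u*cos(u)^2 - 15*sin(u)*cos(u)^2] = 4*u^2*sin(u) + 3*u^2*cos(u) + 3*u^2 + 6*u*sin(u) + 5*u*sin(2*u) - 8*u*cos(u) - 12*u*cos(2*u) - 6*sin(2*u) - 15*cos(u)/4 - 5*cos(2*u)/2 - 45*cos(3*u)/4 - 5/2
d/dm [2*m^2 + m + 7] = 4*m + 1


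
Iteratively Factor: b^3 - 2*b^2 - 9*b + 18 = (b - 2)*(b^2 - 9) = (b - 3)*(b - 2)*(b + 3)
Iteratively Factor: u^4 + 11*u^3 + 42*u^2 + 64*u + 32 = (u + 1)*(u^3 + 10*u^2 + 32*u + 32) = (u + 1)*(u + 4)*(u^2 + 6*u + 8) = (u + 1)*(u + 4)^2*(u + 2)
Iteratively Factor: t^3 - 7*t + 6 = (t + 3)*(t^2 - 3*t + 2) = (t - 2)*(t + 3)*(t - 1)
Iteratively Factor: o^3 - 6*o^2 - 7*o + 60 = (o - 4)*(o^2 - 2*o - 15) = (o - 5)*(o - 4)*(o + 3)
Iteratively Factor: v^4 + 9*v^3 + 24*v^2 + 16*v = (v + 4)*(v^3 + 5*v^2 + 4*v) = (v + 1)*(v + 4)*(v^2 + 4*v) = (v + 1)*(v + 4)^2*(v)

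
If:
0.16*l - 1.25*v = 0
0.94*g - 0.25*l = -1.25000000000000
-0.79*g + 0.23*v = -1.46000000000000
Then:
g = 2.37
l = 13.90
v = 1.78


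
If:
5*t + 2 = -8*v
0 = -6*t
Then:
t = 0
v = -1/4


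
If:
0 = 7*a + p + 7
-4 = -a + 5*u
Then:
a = 5*u + 4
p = -35*u - 35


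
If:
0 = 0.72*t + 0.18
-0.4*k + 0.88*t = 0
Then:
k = -0.55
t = -0.25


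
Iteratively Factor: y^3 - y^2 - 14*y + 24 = (y - 3)*(y^2 + 2*y - 8) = (y - 3)*(y - 2)*(y + 4)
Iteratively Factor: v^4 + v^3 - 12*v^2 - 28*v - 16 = (v + 2)*(v^3 - v^2 - 10*v - 8) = (v - 4)*(v + 2)*(v^2 + 3*v + 2) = (v - 4)*(v + 2)^2*(v + 1)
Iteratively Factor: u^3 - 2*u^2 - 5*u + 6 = (u + 2)*(u^2 - 4*u + 3) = (u - 1)*(u + 2)*(u - 3)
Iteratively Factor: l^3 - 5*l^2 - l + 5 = (l - 1)*(l^2 - 4*l - 5) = (l - 1)*(l + 1)*(l - 5)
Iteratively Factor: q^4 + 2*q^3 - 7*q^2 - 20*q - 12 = (q - 3)*(q^3 + 5*q^2 + 8*q + 4) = (q - 3)*(q + 1)*(q^2 + 4*q + 4) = (q - 3)*(q + 1)*(q + 2)*(q + 2)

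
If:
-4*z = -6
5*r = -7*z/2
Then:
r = -21/20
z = 3/2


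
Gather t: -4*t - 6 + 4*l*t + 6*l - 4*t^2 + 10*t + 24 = 6*l - 4*t^2 + t*(4*l + 6) + 18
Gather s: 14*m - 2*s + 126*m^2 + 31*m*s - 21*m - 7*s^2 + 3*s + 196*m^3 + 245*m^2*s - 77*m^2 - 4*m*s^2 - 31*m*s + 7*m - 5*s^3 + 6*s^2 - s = 196*m^3 + 245*m^2*s + 49*m^2 - 5*s^3 + s^2*(-4*m - 1)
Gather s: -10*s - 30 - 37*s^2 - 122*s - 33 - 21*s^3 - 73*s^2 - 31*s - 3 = -21*s^3 - 110*s^2 - 163*s - 66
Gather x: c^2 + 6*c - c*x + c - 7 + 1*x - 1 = c^2 + 7*c + x*(1 - c) - 8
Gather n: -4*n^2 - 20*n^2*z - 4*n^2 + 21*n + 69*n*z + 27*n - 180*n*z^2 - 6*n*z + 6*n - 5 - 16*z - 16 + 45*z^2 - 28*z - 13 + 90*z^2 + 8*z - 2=n^2*(-20*z - 8) + n*(-180*z^2 + 63*z + 54) + 135*z^2 - 36*z - 36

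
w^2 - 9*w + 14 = (w - 7)*(w - 2)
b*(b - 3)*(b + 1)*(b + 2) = b^4 - 7*b^2 - 6*b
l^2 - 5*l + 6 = (l - 3)*(l - 2)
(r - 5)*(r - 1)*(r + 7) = r^3 + r^2 - 37*r + 35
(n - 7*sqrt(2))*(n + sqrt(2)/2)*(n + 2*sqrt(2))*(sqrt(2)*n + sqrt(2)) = sqrt(2)*n^4 - 9*n^3 + sqrt(2)*n^3 - 33*sqrt(2)*n^2 - 9*n^2 - 33*sqrt(2)*n - 28*n - 28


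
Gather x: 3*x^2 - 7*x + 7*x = 3*x^2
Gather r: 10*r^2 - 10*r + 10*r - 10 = 10*r^2 - 10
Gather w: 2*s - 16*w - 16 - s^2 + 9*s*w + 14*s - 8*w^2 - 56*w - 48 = -s^2 + 16*s - 8*w^2 + w*(9*s - 72) - 64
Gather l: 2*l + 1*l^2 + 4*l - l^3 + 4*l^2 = -l^3 + 5*l^2 + 6*l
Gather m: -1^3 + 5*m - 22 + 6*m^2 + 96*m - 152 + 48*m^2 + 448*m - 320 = 54*m^2 + 549*m - 495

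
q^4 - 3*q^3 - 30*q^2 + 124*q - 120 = (q - 5)*(q - 2)^2*(q + 6)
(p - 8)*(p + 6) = p^2 - 2*p - 48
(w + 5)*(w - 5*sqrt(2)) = w^2 - 5*sqrt(2)*w + 5*w - 25*sqrt(2)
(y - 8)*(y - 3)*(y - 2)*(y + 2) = y^4 - 11*y^3 + 20*y^2 + 44*y - 96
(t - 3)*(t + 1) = t^2 - 2*t - 3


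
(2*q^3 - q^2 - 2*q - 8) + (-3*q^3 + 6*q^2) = -q^3 + 5*q^2 - 2*q - 8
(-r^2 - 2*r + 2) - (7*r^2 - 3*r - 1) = -8*r^2 + r + 3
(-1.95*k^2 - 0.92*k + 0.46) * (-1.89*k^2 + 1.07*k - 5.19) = 3.6855*k^4 - 0.3477*k^3 + 8.2667*k^2 + 5.267*k - 2.3874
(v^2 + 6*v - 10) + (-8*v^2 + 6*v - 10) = -7*v^2 + 12*v - 20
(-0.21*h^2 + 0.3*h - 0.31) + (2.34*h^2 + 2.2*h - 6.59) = 2.13*h^2 + 2.5*h - 6.9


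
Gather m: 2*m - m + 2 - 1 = m + 1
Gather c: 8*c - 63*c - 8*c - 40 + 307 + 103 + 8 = 378 - 63*c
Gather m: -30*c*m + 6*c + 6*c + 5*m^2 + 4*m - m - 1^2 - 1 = 12*c + 5*m^2 + m*(3 - 30*c) - 2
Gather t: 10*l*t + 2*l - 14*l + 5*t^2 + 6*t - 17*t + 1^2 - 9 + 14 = -12*l + 5*t^2 + t*(10*l - 11) + 6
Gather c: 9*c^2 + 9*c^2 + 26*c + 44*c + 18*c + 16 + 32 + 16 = 18*c^2 + 88*c + 64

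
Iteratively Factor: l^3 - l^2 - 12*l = (l)*(l^2 - l - 12) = l*(l + 3)*(l - 4)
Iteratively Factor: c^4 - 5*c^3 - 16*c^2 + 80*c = (c - 4)*(c^3 - c^2 - 20*c) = (c - 5)*(c - 4)*(c^2 + 4*c) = c*(c - 5)*(c - 4)*(c + 4)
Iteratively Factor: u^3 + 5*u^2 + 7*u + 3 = (u + 3)*(u^2 + 2*u + 1) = (u + 1)*(u + 3)*(u + 1)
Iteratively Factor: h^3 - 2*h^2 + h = (h - 1)*(h^2 - h) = h*(h - 1)*(h - 1)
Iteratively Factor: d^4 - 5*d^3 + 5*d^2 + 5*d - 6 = (d - 2)*(d^3 - 3*d^2 - d + 3) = (d - 2)*(d - 1)*(d^2 - 2*d - 3) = (d - 3)*(d - 2)*(d - 1)*(d + 1)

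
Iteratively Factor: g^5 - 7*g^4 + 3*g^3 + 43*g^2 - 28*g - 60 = (g + 2)*(g^4 - 9*g^3 + 21*g^2 + g - 30) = (g - 2)*(g + 2)*(g^3 - 7*g^2 + 7*g + 15) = (g - 3)*(g - 2)*(g + 2)*(g^2 - 4*g - 5) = (g - 3)*(g - 2)*(g + 1)*(g + 2)*(g - 5)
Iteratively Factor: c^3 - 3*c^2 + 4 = (c + 1)*(c^2 - 4*c + 4) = (c - 2)*(c + 1)*(c - 2)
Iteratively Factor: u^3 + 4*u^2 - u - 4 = (u + 4)*(u^2 - 1) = (u - 1)*(u + 4)*(u + 1)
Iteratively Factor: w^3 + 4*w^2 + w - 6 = (w + 2)*(w^2 + 2*w - 3) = (w - 1)*(w + 2)*(w + 3)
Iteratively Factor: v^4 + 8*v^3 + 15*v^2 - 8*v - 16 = (v + 4)*(v^3 + 4*v^2 - v - 4) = (v + 4)^2*(v^2 - 1) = (v + 1)*(v + 4)^2*(v - 1)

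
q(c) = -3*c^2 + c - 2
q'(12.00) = -71.00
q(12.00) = -422.00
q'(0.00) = 1.00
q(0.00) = -2.00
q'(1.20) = -6.20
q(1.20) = -5.12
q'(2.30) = -12.80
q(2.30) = -15.57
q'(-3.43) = 21.58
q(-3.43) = -40.72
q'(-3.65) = 22.90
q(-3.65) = -45.62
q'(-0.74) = 5.44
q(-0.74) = -4.38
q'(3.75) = -21.50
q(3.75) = -40.44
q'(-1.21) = 8.26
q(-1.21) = -7.60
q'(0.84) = -4.04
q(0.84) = -3.28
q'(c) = 1 - 6*c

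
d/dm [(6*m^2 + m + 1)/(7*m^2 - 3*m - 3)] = 25*m*(-m - 2)/(49*m^4 - 42*m^3 - 33*m^2 + 18*m + 9)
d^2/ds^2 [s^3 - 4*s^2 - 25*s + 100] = 6*s - 8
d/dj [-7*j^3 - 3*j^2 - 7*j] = -21*j^2 - 6*j - 7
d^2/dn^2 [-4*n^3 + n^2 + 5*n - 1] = 2 - 24*n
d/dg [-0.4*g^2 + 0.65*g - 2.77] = 0.65 - 0.8*g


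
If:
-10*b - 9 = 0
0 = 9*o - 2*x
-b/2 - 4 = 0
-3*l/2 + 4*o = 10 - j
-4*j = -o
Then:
No Solution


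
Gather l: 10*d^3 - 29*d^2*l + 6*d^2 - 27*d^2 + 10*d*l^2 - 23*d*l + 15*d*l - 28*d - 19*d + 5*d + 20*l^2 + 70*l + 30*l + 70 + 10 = 10*d^3 - 21*d^2 - 42*d + l^2*(10*d + 20) + l*(-29*d^2 - 8*d + 100) + 80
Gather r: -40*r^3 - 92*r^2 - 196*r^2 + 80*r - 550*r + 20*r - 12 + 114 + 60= -40*r^3 - 288*r^2 - 450*r + 162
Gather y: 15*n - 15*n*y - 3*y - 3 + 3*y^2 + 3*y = -15*n*y + 15*n + 3*y^2 - 3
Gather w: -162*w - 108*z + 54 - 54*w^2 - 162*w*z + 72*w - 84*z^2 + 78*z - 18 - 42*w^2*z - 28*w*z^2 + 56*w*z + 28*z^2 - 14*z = w^2*(-42*z - 54) + w*(-28*z^2 - 106*z - 90) - 56*z^2 - 44*z + 36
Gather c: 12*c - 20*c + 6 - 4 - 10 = -8*c - 8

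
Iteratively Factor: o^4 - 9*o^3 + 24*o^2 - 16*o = (o - 4)*(o^3 - 5*o^2 + 4*o) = (o - 4)^2*(o^2 - o) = o*(o - 4)^2*(o - 1)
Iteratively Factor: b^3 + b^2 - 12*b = (b)*(b^2 + b - 12) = b*(b - 3)*(b + 4)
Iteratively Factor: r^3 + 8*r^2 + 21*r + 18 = (r + 3)*(r^2 + 5*r + 6) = (r + 2)*(r + 3)*(r + 3)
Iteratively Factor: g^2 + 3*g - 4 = (g - 1)*(g + 4)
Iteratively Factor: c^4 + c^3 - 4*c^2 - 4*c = (c)*(c^3 + c^2 - 4*c - 4) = c*(c - 2)*(c^2 + 3*c + 2) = c*(c - 2)*(c + 2)*(c + 1)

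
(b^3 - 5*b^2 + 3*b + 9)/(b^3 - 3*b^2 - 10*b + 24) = (b^3 - 5*b^2 + 3*b + 9)/(b^3 - 3*b^2 - 10*b + 24)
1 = 1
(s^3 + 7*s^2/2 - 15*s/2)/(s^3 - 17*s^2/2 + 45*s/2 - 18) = s*(s + 5)/(s^2 - 7*s + 12)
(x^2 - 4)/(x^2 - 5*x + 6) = (x + 2)/(x - 3)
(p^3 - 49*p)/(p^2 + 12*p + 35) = p*(p - 7)/(p + 5)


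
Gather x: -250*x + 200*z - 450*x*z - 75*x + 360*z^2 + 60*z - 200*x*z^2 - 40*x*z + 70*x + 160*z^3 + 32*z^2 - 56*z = x*(-200*z^2 - 490*z - 255) + 160*z^3 + 392*z^2 + 204*z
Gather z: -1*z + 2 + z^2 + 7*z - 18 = z^2 + 6*z - 16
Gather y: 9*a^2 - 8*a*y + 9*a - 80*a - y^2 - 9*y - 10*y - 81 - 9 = 9*a^2 - 71*a - y^2 + y*(-8*a - 19) - 90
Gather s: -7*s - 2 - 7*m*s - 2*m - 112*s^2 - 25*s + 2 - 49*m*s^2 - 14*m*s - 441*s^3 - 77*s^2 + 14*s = -2*m - 441*s^3 + s^2*(-49*m - 189) + s*(-21*m - 18)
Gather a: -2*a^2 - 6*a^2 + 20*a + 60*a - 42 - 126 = -8*a^2 + 80*a - 168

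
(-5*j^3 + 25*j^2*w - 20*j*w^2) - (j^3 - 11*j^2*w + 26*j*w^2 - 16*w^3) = -6*j^3 + 36*j^2*w - 46*j*w^2 + 16*w^3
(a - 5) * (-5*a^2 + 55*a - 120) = -5*a^3 + 80*a^2 - 395*a + 600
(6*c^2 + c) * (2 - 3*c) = -18*c^3 + 9*c^2 + 2*c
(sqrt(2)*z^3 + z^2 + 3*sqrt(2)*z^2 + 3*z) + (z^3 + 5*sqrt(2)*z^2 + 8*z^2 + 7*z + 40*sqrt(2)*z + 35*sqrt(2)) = z^3 + sqrt(2)*z^3 + 9*z^2 + 8*sqrt(2)*z^2 + 10*z + 40*sqrt(2)*z + 35*sqrt(2)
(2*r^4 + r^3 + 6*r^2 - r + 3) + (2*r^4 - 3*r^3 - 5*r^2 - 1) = 4*r^4 - 2*r^3 + r^2 - r + 2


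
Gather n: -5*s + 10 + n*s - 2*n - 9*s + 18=n*(s - 2) - 14*s + 28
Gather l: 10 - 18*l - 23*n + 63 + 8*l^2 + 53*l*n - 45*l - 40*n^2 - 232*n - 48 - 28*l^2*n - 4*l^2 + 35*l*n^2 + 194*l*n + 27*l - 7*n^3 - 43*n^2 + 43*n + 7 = l^2*(4 - 28*n) + l*(35*n^2 + 247*n - 36) - 7*n^3 - 83*n^2 - 212*n + 32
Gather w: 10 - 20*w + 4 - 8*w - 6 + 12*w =8 - 16*w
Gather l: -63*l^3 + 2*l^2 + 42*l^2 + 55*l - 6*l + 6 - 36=-63*l^3 + 44*l^2 + 49*l - 30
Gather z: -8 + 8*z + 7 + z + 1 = 9*z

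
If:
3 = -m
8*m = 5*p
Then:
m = -3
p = -24/5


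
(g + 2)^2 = g^2 + 4*g + 4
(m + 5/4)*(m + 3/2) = m^2 + 11*m/4 + 15/8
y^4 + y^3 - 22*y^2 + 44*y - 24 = (y - 2)^2*(y - 1)*(y + 6)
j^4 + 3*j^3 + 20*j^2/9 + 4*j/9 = j*(j + 1/3)*(j + 2/3)*(j + 2)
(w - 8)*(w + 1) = w^2 - 7*w - 8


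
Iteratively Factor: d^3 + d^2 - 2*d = (d + 2)*(d^2 - d) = (d - 1)*(d + 2)*(d)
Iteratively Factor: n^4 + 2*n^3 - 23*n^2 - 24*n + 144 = (n + 4)*(n^3 - 2*n^2 - 15*n + 36) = (n + 4)^2*(n^2 - 6*n + 9) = (n - 3)*(n + 4)^2*(n - 3)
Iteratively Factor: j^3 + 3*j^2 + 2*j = (j + 1)*(j^2 + 2*j) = j*(j + 1)*(j + 2)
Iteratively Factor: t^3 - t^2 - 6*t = (t - 3)*(t^2 + 2*t) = t*(t - 3)*(t + 2)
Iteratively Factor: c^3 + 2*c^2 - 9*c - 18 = (c + 2)*(c^2 - 9) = (c - 3)*(c + 2)*(c + 3)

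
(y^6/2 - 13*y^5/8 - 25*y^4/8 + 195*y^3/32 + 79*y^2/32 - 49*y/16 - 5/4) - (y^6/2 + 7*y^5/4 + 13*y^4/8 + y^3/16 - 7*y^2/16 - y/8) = -27*y^5/8 - 19*y^4/4 + 193*y^3/32 + 93*y^2/32 - 47*y/16 - 5/4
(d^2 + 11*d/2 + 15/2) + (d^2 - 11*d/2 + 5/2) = 2*d^2 + 10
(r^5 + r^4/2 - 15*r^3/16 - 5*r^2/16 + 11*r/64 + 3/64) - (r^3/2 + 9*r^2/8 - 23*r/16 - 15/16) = r^5 + r^4/2 - 23*r^3/16 - 23*r^2/16 + 103*r/64 + 63/64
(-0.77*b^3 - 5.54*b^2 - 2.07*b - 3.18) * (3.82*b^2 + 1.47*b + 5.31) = -2.9414*b^5 - 22.2947*b^4 - 20.1399*b^3 - 44.6079*b^2 - 15.6663*b - 16.8858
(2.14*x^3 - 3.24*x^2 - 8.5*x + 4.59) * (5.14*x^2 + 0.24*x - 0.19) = 10.9996*x^5 - 16.14*x^4 - 44.8742*x^3 + 22.1682*x^2 + 2.7166*x - 0.8721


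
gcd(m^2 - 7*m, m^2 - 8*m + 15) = 1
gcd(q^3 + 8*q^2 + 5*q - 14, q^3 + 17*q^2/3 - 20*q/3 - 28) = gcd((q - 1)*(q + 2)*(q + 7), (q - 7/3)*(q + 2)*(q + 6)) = q + 2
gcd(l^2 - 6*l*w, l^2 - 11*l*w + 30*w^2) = -l + 6*w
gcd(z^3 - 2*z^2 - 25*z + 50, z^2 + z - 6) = z - 2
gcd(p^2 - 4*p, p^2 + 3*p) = p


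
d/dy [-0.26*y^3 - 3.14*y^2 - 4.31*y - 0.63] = -0.78*y^2 - 6.28*y - 4.31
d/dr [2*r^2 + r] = 4*r + 1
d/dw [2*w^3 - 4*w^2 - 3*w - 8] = 6*w^2 - 8*w - 3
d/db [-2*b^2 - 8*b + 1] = -4*b - 8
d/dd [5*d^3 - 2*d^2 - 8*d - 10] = 15*d^2 - 4*d - 8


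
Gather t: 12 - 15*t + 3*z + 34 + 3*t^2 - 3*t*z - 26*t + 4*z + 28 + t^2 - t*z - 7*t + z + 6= 4*t^2 + t*(-4*z - 48) + 8*z + 80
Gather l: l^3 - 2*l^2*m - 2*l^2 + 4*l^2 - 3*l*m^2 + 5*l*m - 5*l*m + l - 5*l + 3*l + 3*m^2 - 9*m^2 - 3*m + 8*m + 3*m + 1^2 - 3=l^3 + l^2*(2 - 2*m) + l*(-3*m^2 - 1) - 6*m^2 + 8*m - 2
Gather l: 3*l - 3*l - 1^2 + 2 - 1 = 0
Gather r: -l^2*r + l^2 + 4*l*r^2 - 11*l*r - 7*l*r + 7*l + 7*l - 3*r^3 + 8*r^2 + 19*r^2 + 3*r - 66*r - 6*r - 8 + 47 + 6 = l^2 + 14*l - 3*r^3 + r^2*(4*l + 27) + r*(-l^2 - 18*l - 69) + 45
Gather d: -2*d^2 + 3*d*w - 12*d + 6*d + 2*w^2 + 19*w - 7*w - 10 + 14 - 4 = -2*d^2 + d*(3*w - 6) + 2*w^2 + 12*w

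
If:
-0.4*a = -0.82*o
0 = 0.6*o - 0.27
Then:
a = 0.92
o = 0.45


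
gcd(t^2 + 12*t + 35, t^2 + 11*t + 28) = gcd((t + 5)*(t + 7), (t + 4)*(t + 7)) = t + 7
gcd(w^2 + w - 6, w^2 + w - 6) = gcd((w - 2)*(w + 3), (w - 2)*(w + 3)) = w^2 + w - 6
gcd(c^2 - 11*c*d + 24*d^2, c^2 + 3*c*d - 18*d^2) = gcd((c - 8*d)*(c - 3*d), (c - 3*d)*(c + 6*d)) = c - 3*d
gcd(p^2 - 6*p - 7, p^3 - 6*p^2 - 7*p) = p^2 - 6*p - 7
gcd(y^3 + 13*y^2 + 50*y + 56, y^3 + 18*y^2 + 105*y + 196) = y^2 + 11*y + 28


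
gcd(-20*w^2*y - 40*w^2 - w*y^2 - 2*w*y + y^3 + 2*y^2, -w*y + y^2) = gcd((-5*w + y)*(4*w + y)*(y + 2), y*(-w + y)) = 1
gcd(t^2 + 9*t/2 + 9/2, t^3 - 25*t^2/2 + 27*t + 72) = t + 3/2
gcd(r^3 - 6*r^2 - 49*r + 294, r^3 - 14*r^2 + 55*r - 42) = r^2 - 13*r + 42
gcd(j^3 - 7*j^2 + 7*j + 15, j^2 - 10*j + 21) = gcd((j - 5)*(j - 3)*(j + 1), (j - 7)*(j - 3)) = j - 3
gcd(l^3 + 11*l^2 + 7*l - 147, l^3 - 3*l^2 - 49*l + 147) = l^2 + 4*l - 21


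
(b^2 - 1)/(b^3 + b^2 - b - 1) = 1/(b + 1)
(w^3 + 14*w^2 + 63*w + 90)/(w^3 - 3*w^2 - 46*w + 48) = (w^2 + 8*w + 15)/(w^2 - 9*w + 8)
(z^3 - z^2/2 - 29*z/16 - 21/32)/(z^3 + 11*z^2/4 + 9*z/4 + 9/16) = (4*z - 7)/(2*(2*z + 3))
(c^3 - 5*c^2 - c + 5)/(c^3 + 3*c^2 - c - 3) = (c - 5)/(c + 3)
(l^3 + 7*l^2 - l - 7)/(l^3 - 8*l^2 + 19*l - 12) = (l^2 + 8*l + 7)/(l^2 - 7*l + 12)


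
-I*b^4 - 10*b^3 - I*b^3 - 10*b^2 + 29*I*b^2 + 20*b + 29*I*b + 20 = (b - 5*I)*(b - 4*I)*(b - I)*(-I*b - I)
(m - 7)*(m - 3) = m^2 - 10*m + 21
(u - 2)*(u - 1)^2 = u^3 - 4*u^2 + 5*u - 2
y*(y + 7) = y^2 + 7*y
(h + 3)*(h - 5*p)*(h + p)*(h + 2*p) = h^4 - 2*h^3*p + 3*h^3 - 13*h^2*p^2 - 6*h^2*p - 10*h*p^3 - 39*h*p^2 - 30*p^3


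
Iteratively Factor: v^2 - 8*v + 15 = (v - 5)*(v - 3)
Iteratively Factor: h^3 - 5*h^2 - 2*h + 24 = (h - 4)*(h^2 - h - 6) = (h - 4)*(h + 2)*(h - 3)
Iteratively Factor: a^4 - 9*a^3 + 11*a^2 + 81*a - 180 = (a - 4)*(a^3 - 5*a^2 - 9*a + 45) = (a - 5)*(a - 4)*(a^2 - 9) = (a - 5)*(a - 4)*(a + 3)*(a - 3)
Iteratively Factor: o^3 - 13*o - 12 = (o + 1)*(o^2 - o - 12) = (o + 1)*(o + 3)*(o - 4)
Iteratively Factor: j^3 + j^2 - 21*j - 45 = (j + 3)*(j^2 - 2*j - 15) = (j - 5)*(j + 3)*(j + 3)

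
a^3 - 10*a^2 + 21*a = a*(a - 7)*(a - 3)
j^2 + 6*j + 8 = (j + 2)*(j + 4)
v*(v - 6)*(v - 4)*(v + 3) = v^4 - 7*v^3 - 6*v^2 + 72*v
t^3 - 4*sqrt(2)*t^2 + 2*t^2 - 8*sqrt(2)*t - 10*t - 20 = (t + 2)*(t - 5*sqrt(2))*(t + sqrt(2))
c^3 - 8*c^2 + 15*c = c*(c - 5)*(c - 3)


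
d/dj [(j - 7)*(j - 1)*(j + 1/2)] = 3*j^2 - 15*j + 3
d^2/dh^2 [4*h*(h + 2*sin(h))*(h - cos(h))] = -8*h^2*sin(h) + 4*h^2*cos(h) + 16*h*sin(h) + 16*h*sin(2*h) + 32*h*cos(h) + 24*h + 16*sin(h) - 8*cos(h) - 16*cos(2*h)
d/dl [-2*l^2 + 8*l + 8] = 8 - 4*l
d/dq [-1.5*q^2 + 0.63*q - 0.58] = 0.63 - 3.0*q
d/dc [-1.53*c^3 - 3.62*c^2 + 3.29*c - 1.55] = -4.59*c^2 - 7.24*c + 3.29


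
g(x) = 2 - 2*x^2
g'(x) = -4*x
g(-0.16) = 1.95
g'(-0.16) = 0.64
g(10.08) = -201.21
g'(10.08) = -40.32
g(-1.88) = -5.07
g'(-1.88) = 7.52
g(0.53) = 1.44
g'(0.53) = -2.12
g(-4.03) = -30.48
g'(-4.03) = 16.12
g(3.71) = -25.53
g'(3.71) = -14.84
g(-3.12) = -17.47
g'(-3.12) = 12.48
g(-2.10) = -6.82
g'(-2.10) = 8.40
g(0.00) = 2.00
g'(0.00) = 0.00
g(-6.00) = -70.00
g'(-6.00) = 24.00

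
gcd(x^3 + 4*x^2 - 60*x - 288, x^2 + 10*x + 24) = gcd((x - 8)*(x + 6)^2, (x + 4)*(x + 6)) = x + 6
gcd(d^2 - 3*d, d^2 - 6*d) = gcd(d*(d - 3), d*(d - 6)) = d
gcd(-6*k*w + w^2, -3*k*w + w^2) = w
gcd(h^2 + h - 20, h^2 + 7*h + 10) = h + 5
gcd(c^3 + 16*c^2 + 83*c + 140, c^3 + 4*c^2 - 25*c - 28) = c + 7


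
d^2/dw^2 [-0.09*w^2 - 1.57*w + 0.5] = -0.180000000000000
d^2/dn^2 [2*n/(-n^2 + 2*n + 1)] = 4*(4*n*(n - 1)^2 + (3*n - 2)*(-n^2 + 2*n + 1))/(-n^2 + 2*n + 1)^3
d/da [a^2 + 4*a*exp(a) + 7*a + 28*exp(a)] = 4*a*exp(a) + 2*a + 32*exp(a) + 7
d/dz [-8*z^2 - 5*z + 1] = -16*z - 5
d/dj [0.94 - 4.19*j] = -4.19000000000000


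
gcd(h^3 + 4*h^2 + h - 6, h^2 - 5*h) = 1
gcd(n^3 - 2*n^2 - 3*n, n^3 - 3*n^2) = n^2 - 3*n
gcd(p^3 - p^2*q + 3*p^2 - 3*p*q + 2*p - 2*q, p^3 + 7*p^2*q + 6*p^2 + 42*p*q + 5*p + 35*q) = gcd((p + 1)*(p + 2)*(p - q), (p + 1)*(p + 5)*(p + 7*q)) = p + 1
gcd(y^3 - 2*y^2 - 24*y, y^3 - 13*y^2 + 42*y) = y^2 - 6*y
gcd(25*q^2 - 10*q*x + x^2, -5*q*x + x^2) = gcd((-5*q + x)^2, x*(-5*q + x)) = -5*q + x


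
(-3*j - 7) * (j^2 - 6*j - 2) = -3*j^3 + 11*j^2 + 48*j + 14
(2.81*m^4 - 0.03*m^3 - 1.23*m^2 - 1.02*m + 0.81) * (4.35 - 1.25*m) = -3.5125*m^5 + 12.261*m^4 + 1.407*m^3 - 4.0755*m^2 - 5.4495*m + 3.5235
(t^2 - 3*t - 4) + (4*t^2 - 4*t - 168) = 5*t^2 - 7*t - 172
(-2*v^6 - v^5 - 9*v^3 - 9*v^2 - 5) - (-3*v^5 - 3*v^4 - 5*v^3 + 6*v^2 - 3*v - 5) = -2*v^6 + 2*v^5 + 3*v^4 - 4*v^3 - 15*v^2 + 3*v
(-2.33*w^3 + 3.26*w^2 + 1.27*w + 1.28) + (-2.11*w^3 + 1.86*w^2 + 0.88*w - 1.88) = -4.44*w^3 + 5.12*w^2 + 2.15*w - 0.6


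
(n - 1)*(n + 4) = n^2 + 3*n - 4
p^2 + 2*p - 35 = (p - 5)*(p + 7)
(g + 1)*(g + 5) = g^2 + 6*g + 5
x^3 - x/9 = x*(x - 1/3)*(x + 1/3)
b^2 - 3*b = b*(b - 3)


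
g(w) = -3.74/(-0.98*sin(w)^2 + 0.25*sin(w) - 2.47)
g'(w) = -3.74*(1.96*sin(w)*cos(w) - 0.25*cos(w))/(-0.98*sin(w)^2 + 0.25*sin(w) - 2.47)^2 = (0.935 - 7.3304*sin(w))*cos(w)/(0.98*sin(w)^2 - 0.25*sin(w) + 2.47)^2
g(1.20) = 1.21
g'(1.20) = -0.22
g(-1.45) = 1.02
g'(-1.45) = 0.07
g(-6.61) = 1.41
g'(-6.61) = 0.44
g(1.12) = 1.23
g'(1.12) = -0.27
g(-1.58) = 1.01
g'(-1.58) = -0.01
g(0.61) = 1.41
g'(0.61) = -0.38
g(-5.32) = 1.28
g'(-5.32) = -0.34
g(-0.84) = 1.17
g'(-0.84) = 0.42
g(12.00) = 1.30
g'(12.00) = 0.49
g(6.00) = 1.43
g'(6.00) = 0.42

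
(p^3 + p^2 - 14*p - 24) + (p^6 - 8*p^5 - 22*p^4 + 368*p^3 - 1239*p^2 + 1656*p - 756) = p^6 - 8*p^5 - 22*p^4 + 369*p^3 - 1238*p^2 + 1642*p - 780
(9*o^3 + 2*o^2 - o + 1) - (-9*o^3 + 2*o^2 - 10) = 18*o^3 - o + 11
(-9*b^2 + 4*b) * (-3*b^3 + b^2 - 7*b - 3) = 27*b^5 - 21*b^4 + 67*b^3 - b^2 - 12*b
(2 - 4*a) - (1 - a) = 1 - 3*a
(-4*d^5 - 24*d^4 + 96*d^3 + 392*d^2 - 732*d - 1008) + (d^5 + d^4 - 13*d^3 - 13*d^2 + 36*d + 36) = -3*d^5 - 23*d^4 + 83*d^3 + 379*d^2 - 696*d - 972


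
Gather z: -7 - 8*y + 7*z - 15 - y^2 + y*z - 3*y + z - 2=-y^2 - 11*y + z*(y + 8) - 24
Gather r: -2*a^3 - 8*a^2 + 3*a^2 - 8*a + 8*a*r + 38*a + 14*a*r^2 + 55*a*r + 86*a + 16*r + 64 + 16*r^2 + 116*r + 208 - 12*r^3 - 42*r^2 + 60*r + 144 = -2*a^3 - 5*a^2 + 116*a - 12*r^3 + r^2*(14*a - 26) + r*(63*a + 192) + 416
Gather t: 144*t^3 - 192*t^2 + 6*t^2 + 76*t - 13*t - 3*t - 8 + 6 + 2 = 144*t^3 - 186*t^2 + 60*t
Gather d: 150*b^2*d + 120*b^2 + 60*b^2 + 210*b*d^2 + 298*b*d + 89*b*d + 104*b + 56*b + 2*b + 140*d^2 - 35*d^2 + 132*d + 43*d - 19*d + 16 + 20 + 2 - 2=180*b^2 + 162*b + d^2*(210*b + 105) + d*(150*b^2 + 387*b + 156) + 36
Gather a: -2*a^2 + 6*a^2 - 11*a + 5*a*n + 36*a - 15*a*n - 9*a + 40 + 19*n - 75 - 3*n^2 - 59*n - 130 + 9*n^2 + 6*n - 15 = 4*a^2 + a*(16 - 10*n) + 6*n^2 - 34*n - 180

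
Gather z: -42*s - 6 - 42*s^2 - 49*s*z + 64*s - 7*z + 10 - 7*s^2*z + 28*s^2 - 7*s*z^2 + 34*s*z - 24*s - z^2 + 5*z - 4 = -14*s^2 - 2*s + z^2*(-7*s - 1) + z*(-7*s^2 - 15*s - 2)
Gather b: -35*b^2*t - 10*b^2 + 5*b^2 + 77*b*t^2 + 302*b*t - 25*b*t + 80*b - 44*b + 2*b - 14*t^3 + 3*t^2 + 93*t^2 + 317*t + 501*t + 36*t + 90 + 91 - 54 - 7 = b^2*(-35*t - 5) + b*(77*t^2 + 277*t + 38) - 14*t^3 + 96*t^2 + 854*t + 120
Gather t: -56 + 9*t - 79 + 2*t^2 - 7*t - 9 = 2*t^2 + 2*t - 144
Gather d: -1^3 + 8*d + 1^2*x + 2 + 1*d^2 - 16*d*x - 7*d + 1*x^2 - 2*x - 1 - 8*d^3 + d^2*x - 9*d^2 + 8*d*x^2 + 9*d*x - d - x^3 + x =-8*d^3 + d^2*(x - 8) + d*(8*x^2 - 7*x) - x^3 + x^2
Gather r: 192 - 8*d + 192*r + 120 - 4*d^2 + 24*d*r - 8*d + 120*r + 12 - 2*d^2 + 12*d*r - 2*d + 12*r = -6*d^2 - 18*d + r*(36*d + 324) + 324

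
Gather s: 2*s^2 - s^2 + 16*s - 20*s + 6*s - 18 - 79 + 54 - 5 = s^2 + 2*s - 48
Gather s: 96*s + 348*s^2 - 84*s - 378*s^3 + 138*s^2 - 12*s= -378*s^3 + 486*s^2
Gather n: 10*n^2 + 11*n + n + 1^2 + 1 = 10*n^2 + 12*n + 2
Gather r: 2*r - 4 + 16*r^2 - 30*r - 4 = 16*r^2 - 28*r - 8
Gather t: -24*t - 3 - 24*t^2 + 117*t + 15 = -24*t^2 + 93*t + 12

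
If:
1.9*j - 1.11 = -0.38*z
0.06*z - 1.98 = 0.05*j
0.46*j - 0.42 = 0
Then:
No Solution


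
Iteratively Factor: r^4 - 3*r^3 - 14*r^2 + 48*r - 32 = (r + 4)*(r^3 - 7*r^2 + 14*r - 8) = (r - 1)*(r + 4)*(r^2 - 6*r + 8) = (r - 4)*(r - 1)*(r + 4)*(r - 2)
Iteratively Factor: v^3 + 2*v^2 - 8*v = (v)*(v^2 + 2*v - 8) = v*(v + 4)*(v - 2)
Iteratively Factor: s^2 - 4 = (s + 2)*(s - 2)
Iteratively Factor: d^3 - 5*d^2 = (d - 5)*(d^2) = d*(d - 5)*(d)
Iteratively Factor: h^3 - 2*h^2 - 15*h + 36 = (h + 4)*(h^2 - 6*h + 9) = (h - 3)*(h + 4)*(h - 3)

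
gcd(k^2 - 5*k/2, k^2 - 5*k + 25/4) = k - 5/2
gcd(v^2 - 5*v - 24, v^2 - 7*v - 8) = v - 8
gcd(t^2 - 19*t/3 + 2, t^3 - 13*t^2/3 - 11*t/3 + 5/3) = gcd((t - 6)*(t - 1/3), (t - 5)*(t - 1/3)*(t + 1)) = t - 1/3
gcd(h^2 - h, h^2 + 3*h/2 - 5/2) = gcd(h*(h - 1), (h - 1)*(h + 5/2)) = h - 1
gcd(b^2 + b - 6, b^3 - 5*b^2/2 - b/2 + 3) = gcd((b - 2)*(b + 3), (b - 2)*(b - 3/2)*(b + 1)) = b - 2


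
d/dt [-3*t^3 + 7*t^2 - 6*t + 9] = -9*t^2 + 14*t - 6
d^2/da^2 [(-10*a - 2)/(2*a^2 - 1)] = 8*(-8*a^2*(5*a + 1) + (15*a + 1)*(2*a^2 - 1))/(2*a^2 - 1)^3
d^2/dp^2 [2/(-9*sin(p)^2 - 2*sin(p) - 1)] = 4*(162*sin(p)^4 + 27*sin(p)^3 - 259*sin(p)^2 - 55*sin(p) + 5)/(9*sin(p)^2 + 2*sin(p) + 1)^3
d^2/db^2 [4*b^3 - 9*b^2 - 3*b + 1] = 24*b - 18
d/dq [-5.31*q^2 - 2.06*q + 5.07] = -10.62*q - 2.06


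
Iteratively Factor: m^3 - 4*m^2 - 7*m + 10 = (m + 2)*(m^2 - 6*m + 5) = (m - 5)*(m + 2)*(m - 1)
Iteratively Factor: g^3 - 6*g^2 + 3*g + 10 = (g - 5)*(g^2 - g - 2) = (g - 5)*(g - 2)*(g + 1)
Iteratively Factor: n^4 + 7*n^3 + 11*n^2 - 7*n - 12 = (n + 1)*(n^3 + 6*n^2 + 5*n - 12) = (n - 1)*(n + 1)*(n^2 + 7*n + 12) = (n - 1)*(n + 1)*(n + 3)*(n + 4)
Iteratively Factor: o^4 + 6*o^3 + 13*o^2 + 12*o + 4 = (o + 1)*(o^3 + 5*o^2 + 8*o + 4) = (o + 1)^2*(o^2 + 4*o + 4) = (o + 1)^2*(o + 2)*(o + 2)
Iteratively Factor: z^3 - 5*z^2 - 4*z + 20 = (z + 2)*(z^2 - 7*z + 10) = (z - 2)*(z + 2)*(z - 5)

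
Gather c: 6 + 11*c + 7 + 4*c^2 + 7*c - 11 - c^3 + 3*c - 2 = -c^3 + 4*c^2 + 21*c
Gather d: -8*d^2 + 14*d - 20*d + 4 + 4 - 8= -8*d^2 - 6*d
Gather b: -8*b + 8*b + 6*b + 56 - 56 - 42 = 6*b - 42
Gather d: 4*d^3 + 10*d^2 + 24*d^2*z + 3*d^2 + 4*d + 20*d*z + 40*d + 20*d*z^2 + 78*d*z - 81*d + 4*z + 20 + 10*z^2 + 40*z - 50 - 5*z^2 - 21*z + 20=4*d^3 + d^2*(24*z + 13) + d*(20*z^2 + 98*z - 37) + 5*z^2 + 23*z - 10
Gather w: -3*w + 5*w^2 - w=5*w^2 - 4*w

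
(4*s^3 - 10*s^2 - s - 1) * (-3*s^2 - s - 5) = -12*s^5 + 26*s^4 - 7*s^3 + 54*s^2 + 6*s + 5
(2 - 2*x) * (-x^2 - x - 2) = 2*x^3 + 2*x - 4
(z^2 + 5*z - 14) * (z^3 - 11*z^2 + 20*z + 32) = z^5 - 6*z^4 - 49*z^3 + 286*z^2 - 120*z - 448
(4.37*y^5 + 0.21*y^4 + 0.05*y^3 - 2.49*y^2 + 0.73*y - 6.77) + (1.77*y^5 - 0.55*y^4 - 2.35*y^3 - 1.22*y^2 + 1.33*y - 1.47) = 6.14*y^5 - 0.34*y^4 - 2.3*y^3 - 3.71*y^2 + 2.06*y - 8.24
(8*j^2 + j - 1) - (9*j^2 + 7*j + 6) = -j^2 - 6*j - 7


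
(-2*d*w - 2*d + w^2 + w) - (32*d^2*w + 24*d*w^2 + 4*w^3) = -32*d^2*w - 24*d*w^2 - 2*d*w - 2*d - 4*w^3 + w^2 + w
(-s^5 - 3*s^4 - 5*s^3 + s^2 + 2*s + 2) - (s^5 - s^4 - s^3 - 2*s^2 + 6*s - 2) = -2*s^5 - 2*s^4 - 4*s^3 + 3*s^2 - 4*s + 4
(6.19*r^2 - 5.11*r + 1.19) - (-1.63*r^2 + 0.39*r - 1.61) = 7.82*r^2 - 5.5*r + 2.8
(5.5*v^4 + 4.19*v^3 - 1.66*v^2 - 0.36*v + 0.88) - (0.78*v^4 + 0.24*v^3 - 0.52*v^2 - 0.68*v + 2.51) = 4.72*v^4 + 3.95*v^3 - 1.14*v^2 + 0.32*v - 1.63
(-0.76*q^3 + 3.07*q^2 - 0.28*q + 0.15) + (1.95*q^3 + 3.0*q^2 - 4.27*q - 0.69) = 1.19*q^3 + 6.07*q^2 - 4.55*q - 0.54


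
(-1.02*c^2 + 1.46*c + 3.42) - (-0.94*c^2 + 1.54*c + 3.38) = -0.0800000000000001*c^2 - 0.0800000000000001*c + 0.04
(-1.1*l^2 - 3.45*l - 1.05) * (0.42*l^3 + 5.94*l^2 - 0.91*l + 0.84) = -0.462*l^5 - 7.983*l^4 - 19.933*l^3 - 4.0215*l^2 - 1.9425*l - 0.882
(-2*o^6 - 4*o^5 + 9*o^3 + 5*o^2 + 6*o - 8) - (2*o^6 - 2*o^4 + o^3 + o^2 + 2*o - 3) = -4*o^6 - 4*o^5 + 2*o^4 + 8*o^3 + 4*o^2 + 4*o - 5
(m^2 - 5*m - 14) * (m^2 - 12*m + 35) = m^4 - 17*m^3 + 81*m^2 - 7*m - 490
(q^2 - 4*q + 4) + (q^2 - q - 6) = 2*q^2 - 5*q - 2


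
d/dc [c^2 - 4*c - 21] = 2*c - 4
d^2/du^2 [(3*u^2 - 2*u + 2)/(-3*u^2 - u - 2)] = 6*(9*u^3 - 18*u - 2)/(27*u^6 + 27*u^5 + 63*u^4 + 37*u^3 + 42*u^2 + 12*u + 8)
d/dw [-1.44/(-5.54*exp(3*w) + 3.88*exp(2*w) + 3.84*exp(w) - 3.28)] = (-23.9328*exp(2*w) + 11.1744*exp(w) + 5.5296)*exp(w)/(5.54*exp(3*w) - 3.88*exp(2*w) - 3.84*exp(w) + 3.28)^2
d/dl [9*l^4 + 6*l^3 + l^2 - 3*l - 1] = 36*l^3 + 18*l^2 + 2*l - 3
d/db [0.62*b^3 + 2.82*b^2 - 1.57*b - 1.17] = 1.86*b^2 + 5.64*b - 1.57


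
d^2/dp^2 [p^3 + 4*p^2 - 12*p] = 6*p + 8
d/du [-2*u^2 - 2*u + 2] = -4*u - 2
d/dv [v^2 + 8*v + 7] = 2*v + 8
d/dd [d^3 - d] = 3*d^2 - 1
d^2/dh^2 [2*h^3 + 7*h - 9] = 12*h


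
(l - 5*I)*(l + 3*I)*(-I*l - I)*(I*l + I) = l^4 + 2*l^3 - 2*I*l^3 + 16*l^2 - 4*I*l^2 + 30*l - 2*I*l + 15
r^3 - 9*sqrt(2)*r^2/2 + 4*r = r*(r - 4*sqrt(2))*(r - sqrt(2)/2)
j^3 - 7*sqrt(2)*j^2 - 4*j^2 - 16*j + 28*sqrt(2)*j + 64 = (j - 4)*(j - 8*sqrt(2))*(j + sqrt(2))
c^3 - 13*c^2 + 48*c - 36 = (c - 6)^2*(c - 1)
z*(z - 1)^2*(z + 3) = z^4 + z^3 - 5*z^2 + 3*z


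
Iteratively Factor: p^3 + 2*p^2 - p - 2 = (p - 1)*(p^2 + 3*p + 2) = (p - 1)*(p + 2)*(p + 1)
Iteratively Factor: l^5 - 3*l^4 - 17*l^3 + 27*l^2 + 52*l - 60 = (l + 3)*(l^4 - 6*l^3 + l^2 + 24*l - 20) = (l - 5)*(l + 3)*(l^3 - l^2 - 4*l + 4) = (l - 5)*(l - 2)*(l + 3)*(l^2 + l - 2) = (l - 5)*(l - 2)*(l + 2)*(l + 3)*(l - 1)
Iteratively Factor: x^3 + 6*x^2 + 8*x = (x)*(x^2 + 6*x + 8) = x*(x + 4)*(x + 2)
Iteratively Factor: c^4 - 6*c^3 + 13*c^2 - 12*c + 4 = (c - 1)*(c^3 - 5*c^2 + 8*c - 4) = (c - 2)*(c - 1)*(c^2 - 3*c + 2) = (c - 2)^2*(c - 1)*(c - 1)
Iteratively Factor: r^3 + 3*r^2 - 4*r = (r)*(r^2 + 3*r - 4) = r*(r - 1)*(r + 4)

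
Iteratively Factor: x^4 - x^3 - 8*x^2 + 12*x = (x)*(x^3 - x^2 - 8*x + 12) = x*(x - 2)*(x^2 + x - 6) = x*(x - 2)*(x + 3)*(x - 2)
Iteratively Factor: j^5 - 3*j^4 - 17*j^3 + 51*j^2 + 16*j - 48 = (j - 1)*(j^4 - 2*j^3 - 19*j^2 + 32*j + 48) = (j - 3)*(j - 1)*(j^3 + j^2 - 16*j - 16) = (j - 3)*(j - 1)*(j + 4)*(j^2 - 3*j - 4) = (j - 3)*(j - 1)*(j + 1)*(j + 4)*(j - 4)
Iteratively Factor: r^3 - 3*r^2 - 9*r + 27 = (r + 3)*(r^2 - 6*r + 9) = (r - 3)*(r + 3)*(r - 3)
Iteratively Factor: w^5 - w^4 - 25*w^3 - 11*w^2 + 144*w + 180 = (w + 3)*(w^4 - 4*w^3 - 13*w^2 + 28*w + 60) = (w - 5)*(w + 3)*(w^3 + w^2 - 8*w - 12) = (w - 5)*(w + 2)*(w + 3)*(w^2 - w - 6) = (w - 5)*(w + 2)^2*(w + 3)*(w - 3)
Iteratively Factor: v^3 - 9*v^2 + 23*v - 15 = (v - 1)*(v^2 - 8*v + 15) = (v - 5)*(v - 1)*(v - 3)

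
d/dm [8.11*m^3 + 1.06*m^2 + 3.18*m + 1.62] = 24.33*m^2 + 2.12*m + 3.18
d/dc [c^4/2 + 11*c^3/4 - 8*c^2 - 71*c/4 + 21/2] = 2*c^3 + 33*c^2/4 - 16*c - 71/4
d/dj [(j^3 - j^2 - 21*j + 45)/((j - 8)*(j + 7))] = (j^4 - 2*j^3 - 146*j^2 + 22*j + 1221)/(j^4 - 2*j^3 - 111*j^2 + 112*j + 3136)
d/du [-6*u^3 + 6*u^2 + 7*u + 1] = -18*u^2 + 12*u + 7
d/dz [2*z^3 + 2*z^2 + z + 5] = 6*z^2 + 4*z + 1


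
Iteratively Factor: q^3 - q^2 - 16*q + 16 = (q - 1)*(q^2 - 16) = (q - 1)*(q + 4)*(q - 4)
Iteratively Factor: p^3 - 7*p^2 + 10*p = (p - 2)*(p^2 - 5*p) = (p - 5)*(p - 2)*(p)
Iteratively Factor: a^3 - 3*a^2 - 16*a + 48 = (a - 3)*(a^2 - 16) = (a - 3)*(a + 4)*(a - 4)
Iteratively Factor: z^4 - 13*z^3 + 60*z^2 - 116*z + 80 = (z - 5)*(z^3 - 8*z^2 + 20*z - 16) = (z - 5)*(z - 4)*(z^2 - 4*z + 4) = (z - 5)*(z - 4)*(z - 2)*(z - 2)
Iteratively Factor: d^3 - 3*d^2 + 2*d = (d - 2)*(d^2 - d) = d*(d - 2)*(d - 1)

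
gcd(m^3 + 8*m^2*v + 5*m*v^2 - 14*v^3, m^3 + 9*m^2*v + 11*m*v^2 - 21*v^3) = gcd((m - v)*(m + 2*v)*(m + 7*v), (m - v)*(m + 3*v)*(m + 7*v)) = -m^2 - 6*m*v + 7*v^2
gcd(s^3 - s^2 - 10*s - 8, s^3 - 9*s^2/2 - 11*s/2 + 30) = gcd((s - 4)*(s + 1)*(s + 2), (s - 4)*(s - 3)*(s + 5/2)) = s - 4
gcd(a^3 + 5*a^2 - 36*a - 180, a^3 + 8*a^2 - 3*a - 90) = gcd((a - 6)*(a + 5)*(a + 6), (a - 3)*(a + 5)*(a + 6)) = a^2 + 11*a + 30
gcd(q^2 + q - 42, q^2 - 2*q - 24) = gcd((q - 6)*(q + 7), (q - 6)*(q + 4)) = q - 6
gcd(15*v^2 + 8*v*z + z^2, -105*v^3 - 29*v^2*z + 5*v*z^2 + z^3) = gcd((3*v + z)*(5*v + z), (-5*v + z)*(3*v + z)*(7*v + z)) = 3*v + z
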